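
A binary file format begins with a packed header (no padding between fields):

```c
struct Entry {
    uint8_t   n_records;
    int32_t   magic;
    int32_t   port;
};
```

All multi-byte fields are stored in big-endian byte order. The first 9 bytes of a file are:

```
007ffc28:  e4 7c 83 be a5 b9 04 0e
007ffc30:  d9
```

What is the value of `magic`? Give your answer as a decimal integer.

`magic` follows `n_records` (1 byte), so it starts at byte offset 1 and occupies 4 bytes.
Bytes at offsets 1..4: 7C 83 BE A5.
In big-endian order the high byte comes first in memory.
The bytes are already most-significant first: 0x7C83BEA5.
0x7C83BEA5 = 2089008805.

2089008805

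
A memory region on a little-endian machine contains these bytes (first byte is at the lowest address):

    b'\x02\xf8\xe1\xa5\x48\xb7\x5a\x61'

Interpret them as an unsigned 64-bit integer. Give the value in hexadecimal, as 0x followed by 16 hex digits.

0x615AB748A5E1F802

Little-endian: lowest address holds the least-significant byte.
Reassemble most-significant byte first: 61 5A B7 48 A5 E1 F8 02 → 0x615AB748A5E1F802.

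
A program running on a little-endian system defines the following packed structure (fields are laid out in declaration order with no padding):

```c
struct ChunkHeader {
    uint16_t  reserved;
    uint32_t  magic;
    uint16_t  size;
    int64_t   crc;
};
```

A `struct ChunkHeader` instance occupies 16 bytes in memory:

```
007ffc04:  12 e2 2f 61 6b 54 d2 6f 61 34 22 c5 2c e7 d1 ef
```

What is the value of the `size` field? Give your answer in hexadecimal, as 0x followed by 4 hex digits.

`size` follows `reserved` (2 B), `magic` (4 B), so it starts at offset 2 + 4 = 6 and occupies 2 bytes.
Bytes at offsets 6..7: D2 6F.
Little-endian: lowest address holds the least-significant byte.
Reassemble most-significant byte first: 6F D2 → 0x6FD2.

0x6FD2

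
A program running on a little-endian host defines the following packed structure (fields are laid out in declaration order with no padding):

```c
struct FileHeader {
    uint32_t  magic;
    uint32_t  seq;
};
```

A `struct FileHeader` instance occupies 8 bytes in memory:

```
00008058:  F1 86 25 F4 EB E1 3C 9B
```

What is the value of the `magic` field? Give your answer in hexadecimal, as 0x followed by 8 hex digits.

0xF42586F1

`magic` is the first field, at byte offset 0, occupying 4 bytes.
Bytes at offsets 0..3: F1 86 25 F4.
Little-endian: lowest address holds the least-significant byte.
Reassemble most-significant byte first: F4 25 86 F1 → 0xF42586F1.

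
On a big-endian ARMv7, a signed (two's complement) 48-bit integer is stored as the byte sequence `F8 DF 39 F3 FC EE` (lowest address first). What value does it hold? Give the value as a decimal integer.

-7837343023890

Big-endian stores the most-significant byte at the lowest address.
The bytes are already most-significant first: 0xF8DF39F3FCEE.
Top bit is set, so as a signed 48-bit value this is 0xF8DF39F3FCEE − 2^48 = -7837343023890.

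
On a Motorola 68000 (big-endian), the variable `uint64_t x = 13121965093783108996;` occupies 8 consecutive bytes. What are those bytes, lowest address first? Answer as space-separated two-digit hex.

B6 1A 95 BA CA 04 7D 84

13121965093783108996 in hexadecimal, padded to 64 bits, is 0xB61A95BACA047D84.
Split into bytes (most-significant first): B6 1A 95 BA CA 04 7D 84.
Big-endian: lowest address holds the most-significant byte.
So the memory order matches the most-significant-first order: B6 1A 95 BA CA 04 7D 84.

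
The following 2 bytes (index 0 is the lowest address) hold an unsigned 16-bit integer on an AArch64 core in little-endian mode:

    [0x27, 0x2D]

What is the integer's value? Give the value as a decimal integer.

11559

Little-endian stores the least-significant byte at the lowest address.
Reassemble most-significant byte first: 2D 27 → 0x2D27.
0x2D27 = 11559.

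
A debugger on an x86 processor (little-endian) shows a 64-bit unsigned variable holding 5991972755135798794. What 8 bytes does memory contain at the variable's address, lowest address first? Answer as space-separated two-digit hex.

5991972755135798794 in hexadecimal, padded to 64 bits, is 0x5327C37955B01E0A.
Split into bytes (most-significant first): 53 27 C3 79 55 B0 1E 0A.
Little-endian stores the least-significant byte at the lowest address.
So at ascending addresses the bytes are 0A 1E B0 55 79 C3 27 53.

0A 1E B0 55 79 C3 27 53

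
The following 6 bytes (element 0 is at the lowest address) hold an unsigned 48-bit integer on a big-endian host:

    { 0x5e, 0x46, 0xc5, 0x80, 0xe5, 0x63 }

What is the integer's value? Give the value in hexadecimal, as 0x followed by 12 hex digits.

In big-endian order the high byte comes first in memory.
The bytes are already most-significant first: 0x5E46C580E563.

0x5E46C580E563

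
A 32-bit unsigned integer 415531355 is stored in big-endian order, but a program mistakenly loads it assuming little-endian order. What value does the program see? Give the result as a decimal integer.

1535231000

415531355 in 32-bit hexadecimal is 0x18C4815B.
Stored big-endian, the bytes at ascending addresses are 18 C4 81 5B.
Read back as little-endian, the first byte is least significant, giving 0x5B81C418.
0x5B81C418 = 1535231000.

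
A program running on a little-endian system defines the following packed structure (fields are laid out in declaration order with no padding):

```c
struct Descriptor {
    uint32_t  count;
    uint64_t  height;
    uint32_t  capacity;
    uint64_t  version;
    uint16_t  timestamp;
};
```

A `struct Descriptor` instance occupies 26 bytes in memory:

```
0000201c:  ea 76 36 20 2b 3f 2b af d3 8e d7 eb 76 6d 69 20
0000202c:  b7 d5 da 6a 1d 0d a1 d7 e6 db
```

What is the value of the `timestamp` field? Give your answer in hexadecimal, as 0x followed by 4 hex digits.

`timestamp` follows `count` (4 B), `height` (8 B), `capacity` (4 B), `version` (8 B), so it starts at offset 4 + 8 + 4 + 8 = 24 and occupies 2 bytes.
Bytes at offsets 24..25: E6 DB.
Little-endian: lowest address holds the least-significant byte.
Reassemble most-significant byte first: DB E6 → 0xDBE6.

0xDBE6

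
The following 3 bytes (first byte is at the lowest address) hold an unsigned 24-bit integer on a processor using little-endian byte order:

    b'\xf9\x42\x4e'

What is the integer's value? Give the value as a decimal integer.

5128953

Little-endian: lowest address holds the least-significant byte.
Reassemble most-significant byte first: 4E 42 F9 → 0x4E42F9.
0x4E42F9 = 5128953.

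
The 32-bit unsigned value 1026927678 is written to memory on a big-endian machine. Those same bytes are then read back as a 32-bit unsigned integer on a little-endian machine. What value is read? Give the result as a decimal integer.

1051473213

1026927678 in 32-bit hexadecimal is 0x3D35AC3E.
Stored big-endian, the bytes at ascending addresses are 3D 35 AC 3E.
Read back as little-endian, the first byte is least significant, giving 0x3EAC353D.
0x3EAC353D = 1051473213.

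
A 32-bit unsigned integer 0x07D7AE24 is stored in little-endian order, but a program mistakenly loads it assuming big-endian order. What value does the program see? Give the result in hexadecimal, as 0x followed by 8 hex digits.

0x24AED707

Stored little-endian, the bytes at ascending addresses are 24 AE D7 07.
Read back as big-endian, the last byte is least significant, giving 0x24AED707.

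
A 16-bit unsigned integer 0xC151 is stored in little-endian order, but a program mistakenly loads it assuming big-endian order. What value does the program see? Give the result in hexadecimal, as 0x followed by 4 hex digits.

0x51C1

Stored little-endian, the bytes at ascending addresses are 51 C1.
Read back as big-endian, the last byte is least significant, giving 0x51C1.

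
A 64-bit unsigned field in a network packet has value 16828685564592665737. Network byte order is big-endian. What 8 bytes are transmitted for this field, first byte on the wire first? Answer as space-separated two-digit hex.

16828685564592665737 in hexadecimal, padded to 64 bits, is 0xE98B805BDA4A3489.
Split into bytes (most-significant first): E9 8B 80 5B DA 4A 34 89.
In big-endian order the high byte comes first in memory.
So the memory order matches the most-significant-first order: E9 8B 80 5B DA 4A 34 89.

E9 8B 80 5B DA 4A 34 89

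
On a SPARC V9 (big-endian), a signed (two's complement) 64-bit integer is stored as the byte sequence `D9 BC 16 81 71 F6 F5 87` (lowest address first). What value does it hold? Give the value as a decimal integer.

In big-endian order the high byte comes first in memory.
The bytes are already most-significant first: 0xD9BC168171F6F587.
Top bit is set, so as a signed 64-bit value this is 0xD9BC168171F6F587 − 2^64 = -2757304126638983801.

-2757304126638983801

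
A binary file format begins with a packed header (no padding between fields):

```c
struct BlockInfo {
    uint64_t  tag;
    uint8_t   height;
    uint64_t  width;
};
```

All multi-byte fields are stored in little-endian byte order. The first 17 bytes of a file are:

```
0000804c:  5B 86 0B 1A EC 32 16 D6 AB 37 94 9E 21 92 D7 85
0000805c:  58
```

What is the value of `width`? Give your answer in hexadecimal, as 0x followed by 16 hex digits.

`width` follows `tag` (8 B), `height` (1 B), so it starts at offset 8 + 1 = 9 and occupies 8 bytes.
Bytes at offsets 9..16: 37 94 9E 21 92 D7 85 58.
In little-endian order the low byte comes first in memory.
Reassemble most-significant byte first: 58 85 D7 92 21 9E 94 37 → 0x5885D792219E9437.

0x5885D792219E9437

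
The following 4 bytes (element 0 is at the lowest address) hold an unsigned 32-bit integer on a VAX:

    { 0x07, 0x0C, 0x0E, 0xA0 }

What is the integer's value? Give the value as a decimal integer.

2685275143

Little-endian: lowest address holds the least-significant byte.
Reassemble most-significant byte first: A0 0E 0C 07 → 0xA00E0C07.
0xA00E0C07 = 2685275143.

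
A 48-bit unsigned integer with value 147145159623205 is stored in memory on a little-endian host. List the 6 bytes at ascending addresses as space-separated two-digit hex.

147145159623205 in hexadecimal, padded to 48 bits, is 0x85D3E6F84225.
Split into bytes (most-significant first): 85 D3 E6 F8 42 25.
Little-endian: lowest address holds the least-significant byte.
So at ascending addresses the bytes are 25 42 F8 E6 D3 85.

25 42 F8 E6 D3 85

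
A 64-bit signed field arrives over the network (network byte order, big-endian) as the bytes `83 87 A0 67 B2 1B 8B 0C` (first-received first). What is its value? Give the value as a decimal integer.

-8969023765654828276

Big-endian: lowest address holds the most-significant byte.
The bytes are already most-significant first: 0x8387A067B21B8B0C.
Top bit is set, so as a signed 64-bit value this is 0x8387A067B21B8B0C − 2^64 = -8969023765654828276.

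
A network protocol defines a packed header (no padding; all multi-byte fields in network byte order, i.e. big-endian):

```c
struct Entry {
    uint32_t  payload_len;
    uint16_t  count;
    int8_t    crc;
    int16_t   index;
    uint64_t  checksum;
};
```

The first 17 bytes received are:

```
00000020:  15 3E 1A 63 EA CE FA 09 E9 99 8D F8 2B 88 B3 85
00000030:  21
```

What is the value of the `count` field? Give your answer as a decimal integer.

`count` follows `payload_len` (4 bytes), so it starts at byte offset 4 and occupies 2 bytes.
Bytes at offsets 4..5: EA CE.
In big-endian order the high byte comes first in memory.
The bytes are already most-significant first: 0xEACE.
0xEACE = 60110.

60110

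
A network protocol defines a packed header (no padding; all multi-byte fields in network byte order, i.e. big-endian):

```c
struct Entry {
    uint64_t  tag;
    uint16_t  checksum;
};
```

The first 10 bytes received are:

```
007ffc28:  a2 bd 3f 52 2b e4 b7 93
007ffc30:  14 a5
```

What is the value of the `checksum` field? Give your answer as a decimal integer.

`checksum` follows `tag` (8 bytes), so it starts at byte offset 8 and occupies 2 bytes.
Bytes at offsets 8..9: 14 A5.
Big-endian: lowest address holds the most-significant byte.
The bytes are already most-significant first: 0x14A5.
0x14A5 = 5285.

5285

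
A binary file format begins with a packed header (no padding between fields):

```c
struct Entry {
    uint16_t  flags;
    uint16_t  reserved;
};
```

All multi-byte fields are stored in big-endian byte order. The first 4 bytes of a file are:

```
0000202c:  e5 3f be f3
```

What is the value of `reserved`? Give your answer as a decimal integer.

`reserved` follows `flags` (2 bytes), so it starts at byte offset 2 and occupies 2 bytes.
Bytes at offsets 2..3: BE F3.
In big-endian order the high byte comes first in memory.
The bytes are already most-significant first: 0xBEF3.
0xBEF3 = 48883.

48883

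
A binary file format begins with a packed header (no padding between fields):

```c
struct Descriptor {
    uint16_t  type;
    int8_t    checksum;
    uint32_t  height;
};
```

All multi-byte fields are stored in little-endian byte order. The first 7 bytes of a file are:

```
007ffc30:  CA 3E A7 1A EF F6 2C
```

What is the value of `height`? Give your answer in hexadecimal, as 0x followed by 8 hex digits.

`height` follows `type` (2 B), `checksum` (1 B), so it starts at offset 2 + 1 = 3 and occupies 4 bytes.
Bytes at offsets 3..6: 1A EF F6 2C.
In little-endian order the low byte comes first in memory.
Reassemble most-significant byte first: 2C F6 EF 1A → 0x2CF6EF1A.

0x2CF6EF1A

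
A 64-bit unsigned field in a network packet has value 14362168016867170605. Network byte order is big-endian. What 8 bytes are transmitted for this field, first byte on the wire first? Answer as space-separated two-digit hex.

14362168016867170605 in hexadecimal, padded to 64 bits, is 0xC750ABB7A1D8192D.
Split into bytes (most-significant first): C7 50 AB B7 A1 D8 19 2D.
Big-endian: lowest address holds the most-significant byte.
So the memory order matches the most-significant-first order: C7 50 AB B7 A1 D8 19 2D.

C7 50 AB B7 A1 D8 19 2D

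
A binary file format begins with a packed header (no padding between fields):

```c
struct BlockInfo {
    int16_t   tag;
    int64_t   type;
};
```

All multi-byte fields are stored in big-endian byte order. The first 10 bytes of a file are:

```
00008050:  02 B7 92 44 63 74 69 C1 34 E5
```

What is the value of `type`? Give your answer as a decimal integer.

`type` follows `tag` (2 bytes), so it starts at byte offset 2 and occupies 8 bytes.
Bytes at offsets 2..9: 92 44 63 74 69 C1 34 E5.
Big-endian: lowest address holds the most-significant byte.
The bytes are already most-significant first: 0x9244637469C134E5.
Top bit is set, so as a signed 64-bit value this is 0x9244637469C134E5 − 2^64 = -7907085694114122523.

-7907085694114122523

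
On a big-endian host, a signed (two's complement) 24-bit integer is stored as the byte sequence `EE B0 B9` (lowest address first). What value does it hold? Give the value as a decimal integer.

-1134407

Big-endian: lowest address holds the most-significant byte.
The bytes are already most-significant first: 0xEEB0B9.
Top bit is set, so as a signed 24-bit value this is 0xEEB0B9 − 2^24 = -1134407.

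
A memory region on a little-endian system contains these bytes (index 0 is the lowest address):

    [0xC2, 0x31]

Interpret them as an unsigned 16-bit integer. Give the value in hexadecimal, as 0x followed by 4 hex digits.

0x31C2

Little-endian stores the least-significant byte at the lowest address.
Reassemble most-significant byte first: 31 C2 → 0x31C2.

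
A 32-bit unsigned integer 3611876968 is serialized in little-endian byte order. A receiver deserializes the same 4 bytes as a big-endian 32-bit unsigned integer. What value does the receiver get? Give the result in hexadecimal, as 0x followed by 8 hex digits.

0x68DE48D7

3611876968 in 32-bit hexadecimal is 0xD748DE68.
Stored little-endian, the bytes at ascending addresses are 68 DE 48 D7.
Read back as big-endian, the last byte is least significant, giving 0x68DE48D7.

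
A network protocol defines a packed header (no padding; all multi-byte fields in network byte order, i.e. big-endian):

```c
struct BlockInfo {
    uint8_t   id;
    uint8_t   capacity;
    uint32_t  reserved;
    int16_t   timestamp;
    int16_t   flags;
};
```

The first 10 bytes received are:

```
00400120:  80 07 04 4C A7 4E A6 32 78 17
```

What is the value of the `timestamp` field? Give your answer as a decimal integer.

-22990

`timestamp` follows `id` (1 B), `capacity` (1 B), `reserved` (4 B), so it starts at offset 1 + 1 + 4 = 6 and occupies 2 bytes.
Bytes at offsets 6..7: A6 32.
Big-endian: lowest address holds the most-significant byte.
The bytes are already most-significant first: 0xA632.
Top bit is set, so as a signed 16-bit value this is 0xA632 − 2^16 = -22990.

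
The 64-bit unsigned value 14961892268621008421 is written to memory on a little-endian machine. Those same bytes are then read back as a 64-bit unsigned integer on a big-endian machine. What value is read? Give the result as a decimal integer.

14961892268621008421 in 64-bit hexadecimal is 0xCFA351BF2ED18E25.
Stored little-endian, the bytes at ascending addresses are 25 8E D1 2E BF 51 A3 CF.
Read back as big-endian, the last byte is least significant, giving 0x258ED12EBF51A3CF.
0x258ED12EBF51A3CF = 2706330424804746191.

2706330424804746191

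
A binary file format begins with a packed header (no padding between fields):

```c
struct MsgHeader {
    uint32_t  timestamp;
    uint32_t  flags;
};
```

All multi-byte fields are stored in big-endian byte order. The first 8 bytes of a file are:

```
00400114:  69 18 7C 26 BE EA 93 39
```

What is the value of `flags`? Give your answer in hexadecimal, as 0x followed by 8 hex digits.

0xBEEA9339

`flags` follows `timestamp` (4 bytes), so it starts at byte offset 4 and occupies 4 bytes.
Bytes at offsets 4..7: BE EA 93 39.
In big-endian order the high byte comes first in memory.
The bytes are already most-significant first: 0xBEEA9339.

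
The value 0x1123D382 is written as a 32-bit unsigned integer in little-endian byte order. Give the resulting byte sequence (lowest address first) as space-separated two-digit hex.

82 D3 23 11

Split into bytes (most-significant first): 11 23 D3 82.
Little-endian: lowest address holds the least-significant byte.
So at ascending addresses the bytes are 82 D3 23 11.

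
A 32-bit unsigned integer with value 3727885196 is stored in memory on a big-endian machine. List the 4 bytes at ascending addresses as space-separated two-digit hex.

DE 33 03 8C

3727885196 in hexadecimal, padded to 32 bits, is 0xDE33038C.
Split into bytes (most-significant first): DE 33 03 8C.
In big-endian order the high byte comes first in memory.
So the memory order matches the most-significant-first order: DE 33 03 8C.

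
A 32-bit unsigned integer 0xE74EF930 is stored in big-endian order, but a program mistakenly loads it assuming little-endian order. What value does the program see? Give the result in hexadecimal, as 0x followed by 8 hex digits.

0x30F94EE7

Stored big-endian, the bytes at ascending addresses are E7 4E F9 30.
Read back as little-endian, the first byte is least significant, giving 0x30F94EE7.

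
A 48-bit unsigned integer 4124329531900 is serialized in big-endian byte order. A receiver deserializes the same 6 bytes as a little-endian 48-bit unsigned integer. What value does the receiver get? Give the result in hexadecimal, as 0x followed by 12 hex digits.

0xFC593245C003

4124329531900 in 48-bit hexadecimal is 0x03C0453259FC.
Stored big-endian, the bytes at ascending addresses are 03 C0 45 32 59 FC.
Read back as little-endian, the first byte is least significant, giving 0xFC593245C003.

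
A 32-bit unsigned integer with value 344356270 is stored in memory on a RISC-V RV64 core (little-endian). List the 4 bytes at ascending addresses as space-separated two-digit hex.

AE 75 86 14

344356270 in hexadecimal, padded to 32 bits, is 0x148675AE.
Split into bytes (most-significant first): 14 86 75 AE.
In little-endian order the low byte comes first in memory.
So at ascending addresses the bytes are AE 75 86 14.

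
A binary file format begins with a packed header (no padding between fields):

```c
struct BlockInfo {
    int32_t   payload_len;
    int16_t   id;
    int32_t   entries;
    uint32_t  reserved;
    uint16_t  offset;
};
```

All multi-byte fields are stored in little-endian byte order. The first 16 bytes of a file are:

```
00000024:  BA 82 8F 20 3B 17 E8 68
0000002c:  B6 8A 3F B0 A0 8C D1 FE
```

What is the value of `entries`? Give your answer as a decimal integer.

`entries` follows `payload_len` (4 B), `id` (2 B), so it starts at offset 4 + 2 = 6 and occupies 4 bytes.
Bytes at offsets 6..9: E8 68 B6 8A.
Little-endian stores the least-significant byte at the lowest address.
Reassemble most-significant byte first: 8A B6 68 E8 → 0x8AB668E8.
Top bit is set, so as a signed 32-bit value this is 0x8AB668E8 − 2^32 = -1967757080.

-1967757080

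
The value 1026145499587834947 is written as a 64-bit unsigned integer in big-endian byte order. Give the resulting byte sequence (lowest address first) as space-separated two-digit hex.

1026145499587834947 in hexadecimal, padded to 64 bits, is 0x0E3D99E526CC7443.
Split into bytes (most-significant first): 0E 3D 99 E5 26 CC 74 43.
In big-endian order the high byte comes first in memory.
So the memory order matches the most-significant-first order: 0E 3D 99 E5 26 CC 74 43.

0E 3D 99 E5 26 CC 74 43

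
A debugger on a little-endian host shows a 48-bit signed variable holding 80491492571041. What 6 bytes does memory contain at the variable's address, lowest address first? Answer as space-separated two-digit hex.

80491492571041 in hexadecimal, padded to 48 bits, is 0x4934E2D277A1.
Split into bytes (most-significant first): 49 34 E2 D2 77 A1.
Little-endian stores the least-significant byte at the lowest address.
So at ascending addresses the bytes are A1 77 D2 E2 34 49.

A1 77 D2 E2 34 49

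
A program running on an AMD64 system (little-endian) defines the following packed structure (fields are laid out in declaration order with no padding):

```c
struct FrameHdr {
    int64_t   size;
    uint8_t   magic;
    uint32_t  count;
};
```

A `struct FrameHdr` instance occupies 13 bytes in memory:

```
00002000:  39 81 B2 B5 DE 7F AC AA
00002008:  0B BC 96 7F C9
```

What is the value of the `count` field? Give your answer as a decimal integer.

3380582076

`count` follows `size` (8 B), `magic` (1 B), so it starts at offset 8 + 1 = 9 and occupies 4 bytes.
Bytes at offsets 9..12: BC 96 7F C9.
Little-endian: lowest address holds the least-significant byte.
Reassemble most-significant byte first: C9 7F 96 BC → 0xC97F96BC.
0xC97F96BC = 3380582076.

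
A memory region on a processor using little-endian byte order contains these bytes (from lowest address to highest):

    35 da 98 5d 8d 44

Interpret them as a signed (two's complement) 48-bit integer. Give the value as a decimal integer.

Little-endian stores the least-significant byte at the lowest address.
Reassemble most-significant byte first: 44 8D 5D 98 DA 35 → 0x448D5D98DA35.
0x448D5D98DA35 = 75373951375925.

75373951375925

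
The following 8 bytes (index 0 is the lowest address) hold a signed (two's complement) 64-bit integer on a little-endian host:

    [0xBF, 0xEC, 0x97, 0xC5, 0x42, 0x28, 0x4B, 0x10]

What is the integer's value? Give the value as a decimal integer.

Little-endian stores the least-significant byte at the lowest address.
Reassemble most-significant byte first: 10 4B 28 42 C5 97 EC BF → 0x104B2842C597ECBF.
0x104B2842C597ECBF = 1174076395108166847.

1174076395108166847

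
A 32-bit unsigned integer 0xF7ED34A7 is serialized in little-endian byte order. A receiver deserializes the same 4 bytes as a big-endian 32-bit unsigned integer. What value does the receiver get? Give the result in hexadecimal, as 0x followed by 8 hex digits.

0xA734EDF7

Stored little-endian, the bytes at ascending addresses are A7 34 ED F7.
Read back as big-endian, the last byte is least significant, giving 0xA734EDF7.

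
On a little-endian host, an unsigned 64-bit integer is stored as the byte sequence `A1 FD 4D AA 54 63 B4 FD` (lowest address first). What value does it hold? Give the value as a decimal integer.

18281346002689326497

Little-endian stores the least-significant byte at the lowest address.
Reassemble most-significant byte first: FD B4 63 54 AA 4D FD A1 → 0xFDB46354AA4DFDA1.
0xFDB46354AA4DFDA1 = 18281346002689326497.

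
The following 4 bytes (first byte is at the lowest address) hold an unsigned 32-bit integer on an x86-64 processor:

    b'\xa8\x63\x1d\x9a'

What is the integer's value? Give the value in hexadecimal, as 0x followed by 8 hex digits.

Little-endian: lowest address holds the least-significant byte.
Reassemble most-significant byte first: 9A 1D 63 A8 → 0x9A1D63A8.

0x9A1D63A8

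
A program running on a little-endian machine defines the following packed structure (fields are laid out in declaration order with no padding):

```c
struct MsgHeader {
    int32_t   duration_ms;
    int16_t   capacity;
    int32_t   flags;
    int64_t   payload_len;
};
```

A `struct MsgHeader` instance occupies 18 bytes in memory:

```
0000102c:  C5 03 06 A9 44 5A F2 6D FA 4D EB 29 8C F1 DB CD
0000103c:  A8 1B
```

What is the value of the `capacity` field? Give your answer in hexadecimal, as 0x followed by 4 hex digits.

0x5A44

`capacity` follows `duration_ms` (4 bytes), so it starts at byte offset 4 and occupies 2 bytes.
Bytes at offsets 4..5: 44 5A.
Little-endian stores the least-significant byte at the lowest address.
Reassemble most-significant byte first: 5A 44 → 0x5A44.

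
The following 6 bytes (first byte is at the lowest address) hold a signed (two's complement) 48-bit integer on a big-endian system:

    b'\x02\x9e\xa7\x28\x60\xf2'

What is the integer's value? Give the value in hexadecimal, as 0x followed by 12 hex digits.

0x029EA72860F2

In big-endian order the high byte comes first in memory.
The bytes are already most-significant first: 0x029EA72860F2.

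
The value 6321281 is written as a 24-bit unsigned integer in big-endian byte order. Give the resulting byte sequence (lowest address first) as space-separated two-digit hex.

60 74 81

6321281 in hexadecimal, padded to 24 bits, is 0x607481.
Split into bytes (most-significant first): 60 74 81.
In big-endian order the high byte comes first in memory.
So the memory order matches the most-significant-first order: 60 74 81.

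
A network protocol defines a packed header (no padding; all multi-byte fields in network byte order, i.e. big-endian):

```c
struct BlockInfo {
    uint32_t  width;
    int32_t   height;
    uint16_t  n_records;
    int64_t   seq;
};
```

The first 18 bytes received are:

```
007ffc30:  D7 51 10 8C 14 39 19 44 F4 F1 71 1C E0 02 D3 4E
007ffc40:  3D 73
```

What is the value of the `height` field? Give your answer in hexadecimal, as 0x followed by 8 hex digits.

0x14391944

`height` follows `width` (4 bytes), so it starts at byte offset 4 and occupies 4 bytes.
Bytes at offsets 4..7: 14 39 19 44.
Big-endian: lowest address holds the most-significant byte.
The bytes are already most-significant first: 0x14391944.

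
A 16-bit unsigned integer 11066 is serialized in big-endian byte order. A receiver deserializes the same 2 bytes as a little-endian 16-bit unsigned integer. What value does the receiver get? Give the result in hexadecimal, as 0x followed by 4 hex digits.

11066 in 16-bit hexadecimal is 0x2B3A.
Stored big-endian, the bytes at ascending addresses are 2B 3A.
Read back as little-endian, the first byte is least significant, giving 0x3A2B.

0x3A2B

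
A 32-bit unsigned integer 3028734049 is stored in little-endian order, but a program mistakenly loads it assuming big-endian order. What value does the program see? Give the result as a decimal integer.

1641055924

3028734049 in 32-bit hexadecimal is 0xB486D061.
Stored little-endian, the bytes at ascending addresses are 61 D0 86 B4.
Read back as big-endian, the last byte is least significant, giving 0x61D086B4.
0x61D086B4 = 1641055924.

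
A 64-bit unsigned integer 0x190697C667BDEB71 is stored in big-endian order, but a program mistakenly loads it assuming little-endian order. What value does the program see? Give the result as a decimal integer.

Stored big-endian, the bytes at ascending addresses are 19 06 97 C6 67 BD EB 71.
Read back as little-endian, the first byte is least significant, giving 0x71EBBD67C6970619.
0x71EBBD67C6970619 = 8208862999223928345.

8208862999223928345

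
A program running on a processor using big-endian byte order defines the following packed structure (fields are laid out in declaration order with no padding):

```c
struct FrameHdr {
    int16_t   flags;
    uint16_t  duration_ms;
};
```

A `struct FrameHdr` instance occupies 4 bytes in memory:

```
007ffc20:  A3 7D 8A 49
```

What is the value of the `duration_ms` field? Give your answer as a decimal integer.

`duration_ms` follows `flags` (2 bytes), so it starts at byte offset 2 and occupies 2 bytes.
Bytes at offsets 2..3: 8A 49.
Big-endian stores the most-significant byte at the lowest address.
The bytes are already most-significant first: 0x8A49.
0x8A49 = 35401.

35401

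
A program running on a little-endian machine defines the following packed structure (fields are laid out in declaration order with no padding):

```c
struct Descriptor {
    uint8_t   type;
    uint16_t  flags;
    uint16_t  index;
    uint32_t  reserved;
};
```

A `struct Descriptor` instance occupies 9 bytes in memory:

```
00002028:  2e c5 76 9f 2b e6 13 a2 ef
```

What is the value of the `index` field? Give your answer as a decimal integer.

11167

`index` follows `type` (1 B), `flags` (2 B), so it starts at offset 1 + 2 = 3 and occupies 2 bytes.
Bytes at offsets 3..4: 9F 2B.
In little-endian order the low byte comes first in memory.
Reassemble most-significant byte first: 2B 9F → 0x2B9F.
0x2B9F = 11167.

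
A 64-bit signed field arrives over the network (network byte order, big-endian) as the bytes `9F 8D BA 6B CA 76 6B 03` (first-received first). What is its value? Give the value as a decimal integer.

-6949693677841782013

Big-endian: lowest address holds the most-significant byte.
The bytes are already most-significant first: 0x9F8DBA6BCA766B03.
Top bit is set, so as a signed 64-bit value this is 0x9F8DBA6BCA766B03 − 2^64 = -6949693677841782013.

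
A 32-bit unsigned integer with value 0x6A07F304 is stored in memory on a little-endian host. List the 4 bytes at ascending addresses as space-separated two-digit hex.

Split into bytes (most-significant first): 6A 07 F3 04.
Little-endian stores the least-significant byte at the lowest address.
So at ascending addresses the bytes are 04 F3 07 6A.

04 F3 07 6A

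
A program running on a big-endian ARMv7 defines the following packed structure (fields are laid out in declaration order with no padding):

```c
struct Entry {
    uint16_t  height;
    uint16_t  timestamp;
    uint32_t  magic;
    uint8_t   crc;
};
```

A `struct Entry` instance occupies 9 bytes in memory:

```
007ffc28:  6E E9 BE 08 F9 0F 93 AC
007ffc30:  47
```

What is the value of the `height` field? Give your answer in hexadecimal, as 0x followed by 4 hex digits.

0x6EE9

`height` is the first field, at byte offset 0, occupying 2 bytes.
Bytes at offsets 0..1: 6E E9.
Big-endian stores the most-significant byte at the lowest address.
The bytes are already most-significant first: 0x6EE9.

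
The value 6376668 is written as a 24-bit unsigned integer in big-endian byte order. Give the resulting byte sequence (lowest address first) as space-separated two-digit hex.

61 4C DC

6376668 in hexadecimal, padded to 24 bits, is 0x614CDC.
Split into bytes (most-significant first): 61 4C DC.
Big-endian: lowest address holds the most-significant byte.
So the memory order matches the most-significant-first order: 61 4C DC.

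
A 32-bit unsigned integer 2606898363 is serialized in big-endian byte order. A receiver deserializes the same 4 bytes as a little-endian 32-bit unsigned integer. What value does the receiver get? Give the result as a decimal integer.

2606898363 in 32-bit hexadecimal is 0x9B621CBB.
Stored big-endian, the bytes at ascending addresses are 9B 62 1C BB.
Read back as little-endian, the first byte is least significant, giving 0xBB1C629B.
0xBB1C629B = 3139199643.

3139199643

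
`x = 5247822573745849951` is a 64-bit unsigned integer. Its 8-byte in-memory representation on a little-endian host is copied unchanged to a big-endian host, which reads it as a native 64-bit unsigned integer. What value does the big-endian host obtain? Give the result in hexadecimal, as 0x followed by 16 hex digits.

0x5FC665A0D302D448

5247822573745849951 in 64-bit hexadecimal is 0x48D402D3A065C65F.
Stored little-endian, the bytes at ascending addresses are 5F C6 65 A0 D3 02 D4 48.
Read back as big-endian, the last byte is least significant, giving 0x5FC665A0D302D448.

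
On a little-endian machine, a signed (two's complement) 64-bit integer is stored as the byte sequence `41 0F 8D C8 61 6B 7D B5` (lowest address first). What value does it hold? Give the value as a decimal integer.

Little-endian stores the least-significant byte at the lowest address.
Reassemble most-significant byte first: B5 7D 6B 61 C8 8D 0F 41 → 0xB57D6B61C88D0F41.
Top bit is set, so as a signed 64-bit value this is 0xB57D6B61C88D0F41 − 2^64 = -5369017113035075775.

-5369017113035075775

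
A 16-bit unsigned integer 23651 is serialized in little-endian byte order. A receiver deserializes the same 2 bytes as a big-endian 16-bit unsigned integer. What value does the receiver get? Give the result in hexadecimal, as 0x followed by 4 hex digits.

23651 in 16-bit hexadecimal is 0x5C63.
Stored little-endian, the bytes at ascending addresses are 63 5C.
Read back as big-endian, the last byte is least significant, giving 0x635C.

0x635C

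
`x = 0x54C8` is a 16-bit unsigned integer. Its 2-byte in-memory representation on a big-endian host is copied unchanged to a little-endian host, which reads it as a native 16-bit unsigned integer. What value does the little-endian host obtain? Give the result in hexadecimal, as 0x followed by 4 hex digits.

Stored big-endian, the bytes at ascending addresses are 54 C8.
Read back as little-endian, the first byte is least significant, giving 0xC854.

0xC854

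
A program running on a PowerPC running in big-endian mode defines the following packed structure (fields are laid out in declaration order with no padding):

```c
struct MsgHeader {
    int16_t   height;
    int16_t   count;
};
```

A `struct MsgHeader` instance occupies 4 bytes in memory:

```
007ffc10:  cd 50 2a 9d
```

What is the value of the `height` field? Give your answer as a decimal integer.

-12976

`height` is the first field, at byte offset 0, occupying 2 bytes.
Bytes at offsets 0..1: CD 50.
Big-endian: lowest address holds the most-significant byte.
The bytes are already most-significant first: 0xCD50.
Top bit is set, so as a signed 16-bit value this is 0xCD50 − 2^16 = -12976.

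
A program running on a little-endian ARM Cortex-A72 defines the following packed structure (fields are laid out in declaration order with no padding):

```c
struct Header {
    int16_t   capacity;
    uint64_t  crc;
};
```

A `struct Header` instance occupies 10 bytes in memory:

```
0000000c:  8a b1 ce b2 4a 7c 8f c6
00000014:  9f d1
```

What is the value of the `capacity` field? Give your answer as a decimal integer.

`capacity` is the first field, at byte offset 0, occupying 2 bytes.
Bytes at offsets 0..1: 8A B1.
Little-endian: lowest address holds the least-significant byte.
Reassemble most-significant byte first: B1 8A → 0xB18A.
Top bit is set, so as a signed 16-bit value this is 0xB18A − 2^16 = -20086.

-20086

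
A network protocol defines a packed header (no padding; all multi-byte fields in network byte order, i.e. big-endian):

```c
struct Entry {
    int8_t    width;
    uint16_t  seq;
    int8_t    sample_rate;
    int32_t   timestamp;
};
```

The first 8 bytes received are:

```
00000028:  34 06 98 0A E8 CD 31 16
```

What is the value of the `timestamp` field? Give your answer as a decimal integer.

`timestamp` follows `width` (1 B), `seq` (2 B), `sample_rate` (1 B), so it starts at offset 1 + 2 + 1 = 4 and occupies 4 bytes.
Bytes at offsets 4..7: E8 CD 31 16.
In big-endian order the high byte comes first in memory.
The bytes are already most-significant first: 0xE8CD3116.
Top bit is set, so as a signed 32-bit value this is 0xE8CD3116 − 2^32 = -389205738.

-389205738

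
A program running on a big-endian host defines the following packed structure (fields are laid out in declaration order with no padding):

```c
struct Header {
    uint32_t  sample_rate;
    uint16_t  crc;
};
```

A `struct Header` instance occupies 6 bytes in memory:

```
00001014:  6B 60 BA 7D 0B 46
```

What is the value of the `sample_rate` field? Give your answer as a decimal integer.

`sample_rate` is the first field, at byte offset 0, occupying 4 bytes.
Bytes at offsets 0..3: 6B 60 BA 7D.
In big-endian order the high byte comes first in memory.
The bytes are already most-significant first: 0x6B60BA7D.
0x6B60BA7D = 1801501309.

1801501309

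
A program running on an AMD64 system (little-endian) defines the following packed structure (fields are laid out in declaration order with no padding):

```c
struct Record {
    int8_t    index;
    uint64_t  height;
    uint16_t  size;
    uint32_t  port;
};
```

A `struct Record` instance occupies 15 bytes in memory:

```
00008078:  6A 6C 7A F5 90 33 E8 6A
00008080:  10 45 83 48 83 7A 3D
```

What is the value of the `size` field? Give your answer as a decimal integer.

33605

`size` follows `index` (1 B), `height` (8 B), so it starts at offset 1 + 8 = 9 and occupies 2 bytes.
Bytes at offsets 9..10: 45 83.
Little-endian stores the least-significant byte at the lowest address.
Reassemble most-significant byte first: 83 45 → 0x8345.
0x8345 = 33605.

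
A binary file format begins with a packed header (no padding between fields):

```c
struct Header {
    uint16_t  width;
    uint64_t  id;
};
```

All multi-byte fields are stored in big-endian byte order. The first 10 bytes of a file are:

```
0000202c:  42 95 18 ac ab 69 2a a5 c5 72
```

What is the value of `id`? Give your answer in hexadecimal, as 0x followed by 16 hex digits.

0x18ACAB692AA5C572

`id` follows `width` (2 bytes), so it starts at byte offset 2 and occupies 8 bytes.
Bytes at offsets 2..9: 18 AC AB 69 2A A5 C5 72.
In big-endian order the high byte comes first in memory.
The bytes are already most-significant first: 0x18ACAB692AA5C572.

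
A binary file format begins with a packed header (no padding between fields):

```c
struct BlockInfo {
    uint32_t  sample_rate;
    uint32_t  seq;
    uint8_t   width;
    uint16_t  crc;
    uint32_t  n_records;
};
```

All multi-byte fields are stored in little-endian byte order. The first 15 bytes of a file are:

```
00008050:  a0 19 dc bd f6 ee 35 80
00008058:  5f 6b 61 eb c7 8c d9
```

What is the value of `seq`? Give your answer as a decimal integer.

`seq` follows `sample_rate` (4 bytes), so it starts at byte offset 4 and occupies 4 bytes.
Bytes at offsets 4..7: F6 EE 35 80.
Little-endian stores the least-significant byte at the lowest address.
Reassemble most-significant byte first: 80 35 EE F6 → 0x8035EEF6.
0x8035EEF6 = 2151018230.

2151018230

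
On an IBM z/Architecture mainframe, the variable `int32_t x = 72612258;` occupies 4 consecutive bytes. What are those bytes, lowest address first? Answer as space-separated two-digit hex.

72612258 in hexadecimal, padded to 32 bits, is 0x0453F9A2.
Split into bytes (most-significant first): 04 53 F9 A2.
Big-endian: lowest address holds the most-significant byte.
So the memory order matches the most-significant-first order: 04 53 F9 A2.

04 53 F9 A2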